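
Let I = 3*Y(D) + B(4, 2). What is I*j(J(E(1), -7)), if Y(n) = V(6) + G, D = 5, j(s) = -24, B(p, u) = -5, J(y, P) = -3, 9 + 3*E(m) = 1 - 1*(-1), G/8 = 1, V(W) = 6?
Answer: -888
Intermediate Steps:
G = 8 (G = 8*1 = 8)
E(m) = -7/3 (E(m) = -3 + (1 - 1*(-1))/3 = -3 + (1 + 1)/3 = -3 + (⅓)*2 = -3 + ⅔ = -7/3)
Y(n) = 14 (Y(n) = 6 + 8 = 14)
I = 37 (I = 3*14 - 5 = 42 - 5 = 37)
I*j(J(E(1), -7)) = 37*(-24) = -888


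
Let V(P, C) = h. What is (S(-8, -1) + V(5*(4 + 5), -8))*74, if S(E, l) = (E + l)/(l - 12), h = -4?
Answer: -3182/13 ≈ -244.77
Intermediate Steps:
V(P, C) = -4
S(E, l) = (E + l)/(-12 + l)
(S(-8, -1) + V(5*(4 + 5), -8))*74 = ((-8 - 1)/(-12 - 1) - 4)*74 = (-9/(-13) - 4)*74 = (-1/13*(-9) - 4)*74 = (9/13 - 4)*74 = -43/13*74 = -3182/13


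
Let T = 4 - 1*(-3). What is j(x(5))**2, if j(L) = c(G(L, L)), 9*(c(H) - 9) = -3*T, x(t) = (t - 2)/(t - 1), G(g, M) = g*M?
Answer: 400/9 ≈ 44.444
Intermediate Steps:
G(g, M) = M*g
T = 7 (T = 4 + 3 = 7)
x(t) = (-2 + t)/(-1 + t)
c(H) = 20/3 (c(H) = 9 + (-3*7)/9 = 9 + (1/9)*(-21) = 9 - 7/3 = 20/3)
j(L) = 20/3
j(x(5))**2 = (20/3)**2 = 400/9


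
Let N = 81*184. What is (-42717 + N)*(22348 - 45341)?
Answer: 639504309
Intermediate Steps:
N = 14904
(-42717 + N)*(22348 - 45341) = (-42717 + 14904)*(22348 - 45341) = -27813*(-22993) = 639504309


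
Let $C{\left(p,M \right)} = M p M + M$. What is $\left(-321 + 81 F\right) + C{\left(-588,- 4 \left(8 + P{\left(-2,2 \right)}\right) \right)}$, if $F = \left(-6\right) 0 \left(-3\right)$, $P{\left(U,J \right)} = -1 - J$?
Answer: $-235541$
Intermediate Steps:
$F = 0$ ($F = 0 \left(-3\right) = 0$)
$C{\left(p,M \right)} = M + p M^{2}$ ($C{\left(p,M \right)} = p M^{2} + M = M + p M^{2}$)
$\left(-321 + 81 F\right) + C{\left(-588,- 4 \left(8 + P{\left(-2,2 \right)}\right) \right)} = \left(-321 + 81 \cdot 0\right) + - 4 \left(8 - 3\right) \left(1 + - 4 \left(8 - 3\right) \left(-588\right)\right) = \left(-321 + 0\right) + - 4 \left(8 - 3\right) \left(1 + - 4 \left(8 - 3\right) \left(-588\right)\right) = -321 + - 4 \left(8 - 3\right) \left(1 + - 4 \left(8 - 3\right) \left(-588\right)\right) = -321 + \left(-4\right) 5 \left(1 + \left(-4\right) 5 \left(-588\right)\right) = -321 - 20 \left(1 - -11760\right) = -321 - 20 \left(1 + 11760\right) = -321 - 235220 = -235541$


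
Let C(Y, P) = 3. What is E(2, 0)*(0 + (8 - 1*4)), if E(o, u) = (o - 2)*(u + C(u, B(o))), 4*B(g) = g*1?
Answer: 0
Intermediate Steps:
B(g) = g/4 (B(g) = (g*1)/4 = g/4)
E(o, u) = (-2 + o)*(3 + u) (E(o, u) = (o - 2)*(u + 3) = (-2 + o)*(3 + u))
E(2, 0)*(0 + (8 - 1*4)) = (-6 - 2*0 + 3*2 + 2*0)*(0 + (8 - 1*4)) = (-6 + 0 + 6 + 0)*(0 + (8 - 4)) = 0*(0 + 4) = 0*4 = 0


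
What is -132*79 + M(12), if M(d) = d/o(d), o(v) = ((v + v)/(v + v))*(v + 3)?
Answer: -52136/5 ≈ -10427.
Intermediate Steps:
o(v) = 3 + v (o(v) = ((2*v)/((2*v)))*(3 + v) = ((2*v)*(1/(2*v)))*(3 + v) = 1*(3 + v) = 3 + v)
M(d) = d/(3 + d)
-132*79 + M(12) = -132*79 + 12/(3 + 12) = -10428 + 12/15 = -10428 + 12*(1/15) = -10428 + ⅘ = -52136/5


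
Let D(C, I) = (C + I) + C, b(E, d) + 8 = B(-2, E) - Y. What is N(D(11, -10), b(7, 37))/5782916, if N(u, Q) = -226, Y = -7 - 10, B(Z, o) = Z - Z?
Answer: -113/2891458 ≈ -3.9081e-5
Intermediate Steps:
B(Z, o) = 0
Y = -17
b(E, d) = 9 (b(E, d) = -8 + (0 - 1*(-17)) = -8 + (0 + 17) = -8 + 17 = 9)
D(C, I) = I + 2*C
N(D(11, -10), b(7, 37))/5782916 = -226/5782916 = -226*1/5782916 = -113/2891458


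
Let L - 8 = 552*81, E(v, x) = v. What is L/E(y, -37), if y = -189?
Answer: -44720/189 ≈ -236.61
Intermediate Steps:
L = 44720 (L = 8 + 552*81 = 8 + 44712 = 44720)
L/E(y, -37) = 44720/(-189) = 44720*(-1/189) = -44720/189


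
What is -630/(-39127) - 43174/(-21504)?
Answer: 851408309/420693504 ≈ 2.0238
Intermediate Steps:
-630/(-39127) - 43174/(-21504) = -630*(-1/39127) - 43174*(-1/21504) = 630/39127 + 21587/10752 = 851408309/420693504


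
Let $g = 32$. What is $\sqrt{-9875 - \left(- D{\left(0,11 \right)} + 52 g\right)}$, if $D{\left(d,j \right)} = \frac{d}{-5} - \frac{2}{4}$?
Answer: $\frac{7 i \sqrt{942}}{2} \approx 107.42 i$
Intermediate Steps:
$D{\left(d,j \right)} = - \frac{1}{2} - \frac{d}{5}$ ($D{\left(d,j \right)} = d \left(- \frac{1}{5}\right) - \frac{1}{2} = - \frac{d}{5} - \frac{1}{2} = - \frac{1}{2} - \frac{d}{5}$)
$\sqrt{-9875 - \left(- D{\left(0,11 \right)} + 52 g\right)} = \sqrt{-9875 - \frac{3329}{2}} = \sqrt{- \frac{23079}{2}} = \frac{7 i \sqrt{942}}{2}$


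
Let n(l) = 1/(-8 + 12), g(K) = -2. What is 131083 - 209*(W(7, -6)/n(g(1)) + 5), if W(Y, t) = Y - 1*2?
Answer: 125858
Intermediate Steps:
W(Y, t) = -2 + Y (W(Y, t) = Y - 2 = -2 + Y)
n(l) = ¼ (n(l) = 1/4 = ¼)
131083 - 209*(W(7, -6)/n(g(1)) + 5) = 131083 - 209*((-2 + 7)/(¼) + 5) = 131083 - 209*(5*4 + 5) = 131083 - 209*(20 + 5) = 131083 - 209*25 = 131083 - 5225 = 125858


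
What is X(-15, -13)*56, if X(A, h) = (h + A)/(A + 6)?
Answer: 1568/9 ≈ 174.22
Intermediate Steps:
X(A, h) = (A + h)/(6 + A)
X(-15, -13)*56 = ((-15 - 13)/(6 - 15))*56 = (-28/(-9))*56 = -1/9*(-28)*56 = (28/9)*56 = 1568/9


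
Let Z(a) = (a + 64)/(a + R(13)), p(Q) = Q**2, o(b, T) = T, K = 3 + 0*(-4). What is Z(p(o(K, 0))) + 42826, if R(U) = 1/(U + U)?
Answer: 44490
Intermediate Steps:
K = 3 (K = 3 + 0 = 3)
R(U) = 1/(2*U)
Z(a) = (64 + a)/(1/26 + a) (Z(a) = (a + 64)/(a + (1/2)/13) = (64 + a)/(a + (1/2)*(1/13)) = (64 + a)/(a + 1/26) = (64 + a)/(1/26 + a))
Z(p(o(K, 0))) + 42826 = 26*(64 + 0**2)/(1 + 26*0**2) + 42826 = 26*(64 + 0)/(1 + 26*0) + 42826 = 26*64/(1 + 0) + 42826 = 26*64/1 + 42826 = 26*1*64 + 42826 = 1664 + 42826 = 44490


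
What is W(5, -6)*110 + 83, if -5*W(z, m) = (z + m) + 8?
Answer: -71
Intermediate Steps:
W(z, m) = -8/5 - m/5 - z/5 (W(z, m) = -((z + m) + 8)/5 = -((m + z) + 8)/5 = -(8 + m + z)/5 = -8/5 - m/5 - z/5)
W(5, -6)*110 + 83 = (-8/5 - ⅕*(-6) - ⅕*5)*110 + 83 = (-8/5 + 6/5 - 1)*110 + 83 = -7/5*110 + 83 = -154 + 83 = -71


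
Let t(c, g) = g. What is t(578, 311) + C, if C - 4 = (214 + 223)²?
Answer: 191284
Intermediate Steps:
C = 190973 (C = 4 + (214 + 223)² = 4 + 437² = 4 + 190969 = 190973)
t(578, 311) + C = 311 + 190973 = 191284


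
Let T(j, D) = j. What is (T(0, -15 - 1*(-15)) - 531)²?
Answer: 281961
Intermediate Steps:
(T(0, -15 - 1*(-15)) - 531)² = (0 - 531)² = (-531)² = 281961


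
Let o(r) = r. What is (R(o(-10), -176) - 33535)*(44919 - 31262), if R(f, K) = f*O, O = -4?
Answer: -457441215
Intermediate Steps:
R(f, K) = -4*f (R(f, K) = f*(-4) = -4*f)
(R(o(-10), -176) - 33535)*(44919 - 31262) = (-4*(-10) - 33535)*(44919 - 31262) = (40 - 33535)*13657 = -33495*13657 = -457441215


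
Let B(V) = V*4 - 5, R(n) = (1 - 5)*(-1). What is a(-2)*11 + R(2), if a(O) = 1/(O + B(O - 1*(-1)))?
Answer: 3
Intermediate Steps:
R(n) = 4 (R(n) = -4*(-1) = 4)
B(V) = -5 + 4*V (B(V) = 4*V - 5 = -5 + 4*V)
a(O) = 1/(-1 + 5*O) (a(O) = 1/(O + (-5 + 4*(O - 1*(-1)))) = 1/(O + (-5 + 4*(O + 1))) = 1/(O + (-5 + 4*(1 + O))) = 1/(O + (-5 + (4 + 4*O))) = 1/(O + (-1 + 4*O)) = 1/(-1 + 5*O))
a(-2)*11 + R(2) = 11/(-1 + 5*(-2)) + 4 = 11/(-1 - 10) + 4 = 11/(-11) + 4 = -1/11*11 + 4 = -1 + 4 = 3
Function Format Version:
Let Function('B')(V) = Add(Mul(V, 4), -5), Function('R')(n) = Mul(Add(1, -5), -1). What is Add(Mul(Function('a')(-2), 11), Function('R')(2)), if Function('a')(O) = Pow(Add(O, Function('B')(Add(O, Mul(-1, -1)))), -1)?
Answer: 3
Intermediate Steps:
Function('R')(n) = 4 (Function('R')(n) = Mul(-4, -1) = 4)
Function('B')(V) = Add(-5, Mul(4, V)) (Function('B')(V) = Add(Mul(4, V), -5) = Add(-5, Mul(4, V)))
Function('a')(O) = Pow(Add(-1, Mul(5, O)), -1) (Function('a')(O) = Pow(Add(O, Add(-5, Mul(4, Add(O, Mul(-1, -1))))), -1) = Pow(Add(O, Add(-5, Mul(4, Add(O, 1)))), -1) = Pow(Add(O, Add(-5, Mul(4, Add(1, O)))), -1) = Pow(Add(O, Add(-5, Add(4, Mul(4, O)))), -1) = Pow(Add(O, Add(-1, Mul(4, O))), -1) = Pow(Add(-1, Mul(5, O)), -1))
Add(Mul(Function('a')(-2), 11), Function('R')(2)) = Add(Mul(Pow(Add(-1, Mul(5, -2)), -1), 11), 4) = Add(Mul(Pow(Add(-1, -10), -1), 11), 4) = Add(Mul(Pow(-11, -1), 11), 4) = Add(Mul(Rational(-1, 11), 11), 4) = Add(-1, 4) = 3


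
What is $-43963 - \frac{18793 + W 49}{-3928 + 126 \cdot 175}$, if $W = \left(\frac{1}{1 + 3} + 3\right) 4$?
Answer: $- \frac{398358458}{9061} \approx -43964.0$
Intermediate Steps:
$W = 13$ ($W = \left(\frac{1}{4} + 3\right) 4 = \frac{13}{4} \cdot 4 = 13$)
$-43963 - \frac{18793 + W 49}{-3928 + 126 \cdot 175} = -43963 - \frac{18793 + 13 \cdot 49}{-3928 + 126 \cdot 175} = -43963 - \frac{18793 + 637}{-3928 + 22050} = -43963 - \frac{19430}{18122} = -43963 - 19430 \cdot \frac{1}{18122} = -43963 - \frac{9715}{9061} = - \frac{398358458}{9061}$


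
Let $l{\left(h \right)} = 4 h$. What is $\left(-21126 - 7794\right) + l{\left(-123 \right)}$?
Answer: $-29412$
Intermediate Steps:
$\left(-21126 - 7794\right) + l{\left(-123 \right)} = \left(-21126 - 7794\right) + 4 \left(-123\right) = -28920 - 492 = -29412$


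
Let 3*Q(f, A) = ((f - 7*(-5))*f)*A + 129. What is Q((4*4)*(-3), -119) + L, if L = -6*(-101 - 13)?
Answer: -24025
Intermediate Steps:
Q(f, A) = 43 + A*f*(35 + f)/3 (Q(f, A) = (((f - 7*(-5))*f)*A + 129)/3 = (((f + 35)*f)*A + 129)/3 = (((35 + f)*f)*A + 129)/3 = ((f*(35 + f))*A + 129)/3 = (A*f*(35 + f) + 129)/3 = (129 + A*f*(35 + f))/3 = 43 + A*f*(35 + f)/3)
L = 684 (L = -6*(-114) = 684)
Q((4*4)*(-3), -119) + L = (43 + (⅓)*(-119)*((4*4)*(-3))² + (35/3)*(-119)*((4*4)*(-3))) + 684 = (43 + (⅓)*(-119)*(16*(-3))² + (35/3)*(-119)*(16*(-3))) + 684 = (43 + (⅓)*(-119)*(-48)² + (35/3)*(-119)*(-48)) + 684 = (43 + (⅓)*(-119)*2304 + 66640) + 684 = (43 - 91392 + 66640) + 684 = -24709 + 684 = -24025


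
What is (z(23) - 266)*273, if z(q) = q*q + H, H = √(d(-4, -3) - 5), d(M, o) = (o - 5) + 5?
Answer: 71799 + 546*I*√2 ≈ 71799.0 + 772.16*I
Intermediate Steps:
d(M, o) = o (d(M, o) = (-5 + o) + 5 = o)
H = 2*I*√2 (H = √(-3 - 5) = √(-8) = 2*I*√2 ≈ 2.8284*I)
z(q) = q² + 2*I*√2 (z(q) = q*q + 2*I*√2 = q² + 2*I*√2)
(z(23) - 266)*273 = ((23² + 2*I*√2) - 266)*273 = ((529 + 2*I*√2) - 266)*273 = (263 + 2*I*√2)*273 = 71799 + 546*I*√2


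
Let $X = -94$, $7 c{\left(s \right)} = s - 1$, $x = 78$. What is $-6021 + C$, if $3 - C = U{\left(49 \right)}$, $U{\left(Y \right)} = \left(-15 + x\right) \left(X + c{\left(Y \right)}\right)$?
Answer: $-528$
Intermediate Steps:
$c{\left(s \right)} = - \frac{1}{7} + \frac{s}{7}$ ($c{\left(s \right)} = \frac{s - 1}{7} = \frac{-1 + s}{7} = - \frac{1}{7} + \frac{s}{7}$)
$U{\left(Y \right)} = -5931 + 9 Y$ ($U{\left(Y \right)} = \left(-15 + 78\right) \left(-94 + \left(- \frac{1}{7} + \frac{Y}{7}\right)\right) = 63 \left(- \frac{659}{7} + \frac{Y}{7}\right) = -5931 + 9 Y$)
$C = 5493$ ($C = 3 - \left(-5931 + 9 \cdot 49\right) = 3 - \left(-5931 + 441\right) = 3 - -5490 = 3 + 5490 = 5493$)
$-6021 + C = -6021 + 5493 = -528$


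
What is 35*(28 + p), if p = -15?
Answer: 455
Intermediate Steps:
35*(28 + p) = 35*(28 - 15) = 35*13 = 455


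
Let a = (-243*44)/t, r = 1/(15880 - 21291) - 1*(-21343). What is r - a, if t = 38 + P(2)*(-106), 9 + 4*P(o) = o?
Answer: 17246128436/806239 ≈ 21391.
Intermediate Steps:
P(o) = -9/4 + o/4
r = 115486972/5411 (r = 1/(-5411) + 21343 = -1/5411 + 21343 = 115486972/5411 ≈ 21343.)
t = 447/2 (t = 38 + (-9/4 + (1/4)*2)*(-106) = 38 + (-9/4 + 1/2)*(-106) = 38 - 7/4*(-106) = 38 + 371/2 = 447/2 ≈ 223.50)
a = -7128/149 (a = (-243*44)/(447/2) = -10692*2/447 = -7128/149 ≈ -47.839)
r - a = 115486972/5411 - 1*(-7128/149) = 115486972/5411 + 7128/149 = 17246128436/806239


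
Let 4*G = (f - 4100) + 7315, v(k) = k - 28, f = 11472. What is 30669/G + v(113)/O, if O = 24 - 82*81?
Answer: 810621373/97198566 ≈ 8.3398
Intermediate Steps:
O = -6618 (O = 24 - 6642 = -6618)
v(k) = -28 + k
G = 14687/4 (G = ((11472 - 4100) + 7315)/4 = (7372 + 7315)/4 = (1/4)*14687 = 14687/4 ≈ 3671.8)
30669/G + v(113)/O = 30669/(14687/4) + (-28 + 113)/(-6618) = 30669*(4/14687) + 85*(-1/6618) = 122676/14687 - 85/6618 = 810621373/97198566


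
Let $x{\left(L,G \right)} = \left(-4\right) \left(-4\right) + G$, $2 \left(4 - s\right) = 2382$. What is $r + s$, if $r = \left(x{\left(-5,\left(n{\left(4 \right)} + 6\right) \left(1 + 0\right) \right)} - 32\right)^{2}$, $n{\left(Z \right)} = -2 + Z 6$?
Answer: $-1043$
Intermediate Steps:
$n{\left(Z \right)} = -2 + 6 Z$
$s = -1187$ ($s = 4 - 1191 = -1187$)
$x{\left(L,G \right)} = 16 + G$
$r = 144$ ($r = \left(\left(16 + \left(\left(-2 + 6 \cdot 4\right) + 6\right) \left(1 + 0\right)\right) - 32\right)^{2} = \left(\left(16 + \left(\left(-2 + 24\right) + 6\right) 1\right) - 32\right)^{2} = \left(\left(16 + \left(22 + 6\right) 1\right) - 32\right)^{2} = \left(\left(16 + 28 \cdot 1\right) - 32\right)^{2} = \left(\left(16 + 28\right) - 32\right)^{2} = \left(44 - 32\right)^{2} = 12^{2} = 144$)
$r + s = 144 - 1187 = -1043$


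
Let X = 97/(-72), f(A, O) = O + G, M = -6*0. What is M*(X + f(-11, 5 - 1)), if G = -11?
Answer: 0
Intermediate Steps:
M = 0
f(A, O) = -11 + O (f(A, O) = O - 11 = -11 + O)
X = -97/72 (X = 97*(-1/72) = -97/72 ≈ -1.3472)
M*(X + f(-11, 5 - 1)) = 0*(-97/72 + (-11 + (5 - 1))) = 0*(-97/72 + (-11 + 4)) = 0*(-97/72 - 7) = 0*(-601/72) = 0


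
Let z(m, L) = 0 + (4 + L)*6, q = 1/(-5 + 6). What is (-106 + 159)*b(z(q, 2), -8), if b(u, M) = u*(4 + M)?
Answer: -7632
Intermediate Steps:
q = 1 (q = 1/1 = 1)
z(m, L) = 24 + 6*L (z(m, L) = 0 + (24 + 6*L) = 24 + 6*L)
(-106 + 159)*b(z(q, 2), -8) = (-106 + 159)*((24 + 6*2)*(4 - 8)) = 53*((24 + 12)*(-4)) = 53*(36*(-4)) = 53*(-144) = -7632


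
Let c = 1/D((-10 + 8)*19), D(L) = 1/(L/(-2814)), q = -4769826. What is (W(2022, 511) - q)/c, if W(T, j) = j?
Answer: 6711864159/19 ≈ 3.5326e+8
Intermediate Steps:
D(L) = -2814/L (D(L) = 1/(L*(-1/2814)) = 1/(-L/2814) = -2814/L)
c = 19/1407 (c = 1/(-2814*1/(19*(-10 + 8))) = 1/(-2814/((-2*19))) = 1/(-2814/(-38)) = 1/(-2814*(-1/38)) = 1/(1407/19) = 19/1407 ≈ 0.013504)
(W(2022, 511) - q)/c = (511 - 1*(-4769826))/(19/1407) = (511 + 4769826)*(1407/19) = 4770337*(1407/19) = 6711864159/19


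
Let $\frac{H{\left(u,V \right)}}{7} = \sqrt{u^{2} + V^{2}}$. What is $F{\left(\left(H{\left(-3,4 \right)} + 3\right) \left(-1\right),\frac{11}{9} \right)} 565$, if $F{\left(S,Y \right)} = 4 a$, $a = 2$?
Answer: $4520$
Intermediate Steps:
$H{\left(u,V \right)} = 7 \sqrt{V^{2} + u^{2}}$ ($H{\left(u,V \right)} = 7 \sqrt{u^{2} + V^{2}} = 7 \sqrt{V^{2} + u^{2}}$)
$F{\left(S,Y \right)} = 8$ ($F{\left(S,Y \right)} = 4 \cdot 2 = 8$)
$F{\left(\left(H{\left(-3,4 \right)} + 3\right) \left(-1\right),\frac{11}{9} \right)} 565 = 8 \cdot 565 = 4520$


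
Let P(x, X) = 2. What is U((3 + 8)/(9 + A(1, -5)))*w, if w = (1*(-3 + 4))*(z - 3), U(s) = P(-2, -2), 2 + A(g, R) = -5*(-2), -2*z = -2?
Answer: -4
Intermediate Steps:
z = 1 (z = -1/2*(-2) = 1)
A(g, R) = 8 (A(g, R) = -2 - 5*(-2) = -2 + 10 = 8)
U(s) = 2
w = -2 (w = (1*(-3 + 4))*(1 - 3) = (1*1)*(-2) = 1*(-2) = -2)
U((3 + 8)/(9 + A(1, -5)))*w = 2*(-2) = -4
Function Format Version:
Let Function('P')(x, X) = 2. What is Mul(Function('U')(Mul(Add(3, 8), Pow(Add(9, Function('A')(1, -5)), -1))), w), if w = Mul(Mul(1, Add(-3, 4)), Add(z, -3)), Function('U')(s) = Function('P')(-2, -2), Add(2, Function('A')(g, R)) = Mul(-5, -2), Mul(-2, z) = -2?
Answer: -4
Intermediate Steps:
z = 1 (z = Mul(Rational(-1, 2), -2) = 1)
Function('A')(g, R) = 8 (Function('A')(g, R) = Add(-2, Mul(-5, -2)) = Add(-2, 10) = 8)
Function('U')(s) = 2
w = -2 (w = Mul(Mul(1, Add(-3, 4)), Add(1, -3)) = Mul(Mul(1, 1), -2) = Mul(1, -2) = -2)
Mul(Function('U')(Mul(Add(3, 8), Pow(Add(9, Function('A')(1, -5)), -1))), w) = Mul(2, -2) = -4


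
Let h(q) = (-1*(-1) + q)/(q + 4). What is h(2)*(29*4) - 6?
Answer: 52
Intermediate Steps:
h(q) = (1 + q)/(4 + q)
h(2)*(29*4) - 6 = ((1 + 2)/(4 + 2))*(29*4) - 6 = (3/6)*116 - 6 = ((⅙)*3)*116 - 6 = (½)*116 - 6 = 58 - 6 = 52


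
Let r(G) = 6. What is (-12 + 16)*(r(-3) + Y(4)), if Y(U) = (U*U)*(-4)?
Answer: -232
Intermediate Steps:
Y(U) = -4*U² (Y(U) = U²*(-4) = -4*U²)
(-12 + 16)*(r(-3) + Y(4)) = (-12 + 16)*(6 - 4*4²) = 4*(6 - 4*16) = 4*(6 - 64) = 4*(-58) = -232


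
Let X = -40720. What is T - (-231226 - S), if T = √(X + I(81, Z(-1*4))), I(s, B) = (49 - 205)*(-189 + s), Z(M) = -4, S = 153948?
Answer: 385174 + 8*I*√373 ≈ 3.8517e+5 + 154.51*I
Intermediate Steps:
I(s, B) = 29484 - 156*s (I(s, B) = -156*(-189 + s) = 29484 - 156*s)
T = 8*I*√373 (T = √(-40720 + (29484 - 156*81)) = √(-40720 + (29484 - 12636)) = √(-40720 + 16848) = √(-23872) = 8*I*√373 ≈ 154.51*I)
T - (-231226 - S) = 8*I*√373 - (-231226 - 1*153948) = 8*I*√373 - (-231226 - 153948) = 8*I*√373 - 1*(-385174) = 8*I*√373 + 385174 = 385174 + 8*I*√373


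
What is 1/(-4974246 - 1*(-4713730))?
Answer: -1/260516 ≈ -3.8385e-6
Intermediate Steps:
1/(-4974246 - 1*(-4713730)) = 1/(-4974246 + 4713730) = 1/(-260516) = -1/260516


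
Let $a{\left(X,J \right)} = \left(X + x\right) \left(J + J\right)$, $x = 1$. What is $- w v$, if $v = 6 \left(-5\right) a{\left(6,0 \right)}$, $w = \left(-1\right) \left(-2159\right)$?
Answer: $0$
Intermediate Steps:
$a{\left(X,J \right)} = 2 J \left(1 + X\right)$ ($a{\left(X,J \right)} = \left(X + 1\right) \left(J + J\right) = \left(1 + X\right) 2 J = 2 J \left(1 + X\right)$)
$w = 2159$
$v = 0$ ($v = 6 \left(-5\right) 2 \cdot 0 \left(1 + 6\right) = - 30 \cdot 2 \cdot 0 \cdot 7 = \left(-30\right) 0 = 0$)
$- w v = \left(-1\right) 2159 \cdot 0 = \left(-2159\right) 0 = 0$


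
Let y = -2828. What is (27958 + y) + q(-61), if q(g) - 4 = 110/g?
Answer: 1533064/61 ≈ 25132.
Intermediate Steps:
q(g) = 4 + 110/g
(27958 + y) + q(-61) = (27958 - 2828) + (4 + 110/(-61)) = 25130 + (4 + 110*(-1/61)) = 25130 + (4 - 110/61) = 25130 + 134/61 = 1533064/61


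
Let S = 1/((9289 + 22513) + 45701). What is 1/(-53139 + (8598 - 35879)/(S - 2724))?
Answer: -211118171/11216494129426 ≈ -1.8822e-5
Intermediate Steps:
S = 1/77503 (S = 1/(31802 + 45701) = 1/77503 ≈ 1.2903e-5)
1/(-53139 + (8598 - 35879)/(S - 2724)) = 1/(-53139 + (8598 - 35879)/(1/77503 - 2724)) = 1/(-53139 - 27281/(-211118171/77503)) = 1/(-53139 - 27281*(-77503/211118171)) = 1/(-53139 + 2114359343/211118171) = 1/(-11216494129426/211118171) = -211118171/11216494129426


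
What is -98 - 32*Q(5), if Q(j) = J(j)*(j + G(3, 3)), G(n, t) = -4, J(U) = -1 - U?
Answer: 94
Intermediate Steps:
Q(j) = (-1 - j)*(-4 + j) (Q(j) = (-1 - j)*(j - 4) = (-1 - j)*(-4 + j))
-98 - 32*Q(5) = -98 - 32*(-(1 + 5)*(-4 + 5)) = -98 - 32*(-1*6*1) = -98 - 32*(-6) = -98 - 1*(-192) = -98 + 192 = 94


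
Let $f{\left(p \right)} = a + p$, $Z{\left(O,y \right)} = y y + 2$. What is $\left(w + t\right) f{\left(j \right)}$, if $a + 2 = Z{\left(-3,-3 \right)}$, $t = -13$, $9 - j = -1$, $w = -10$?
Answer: $-437$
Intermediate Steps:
$j = 10$ ($j = 9 - -1 = 9 + 1 = 10$)
$Z{\left(O,y \right)} = 2 + y^{2}$ ($Z{\left(O,y \right)} = y^{2} + 2 = 2 + y^{2}$)
$a = 9$ ($a = -2 + \left(2 + \left(-3\right)^{2}\right) = -2 + \left(2 + 9\right) = -2 + 11 = 9$)
$f{\left(p \right)} = 9 + p$
$\left(w + t\right) f{\left(j \right)} = \left(-10 - 13\right) \left(9 + 10\right) = \left(-23\right) 19 = -437$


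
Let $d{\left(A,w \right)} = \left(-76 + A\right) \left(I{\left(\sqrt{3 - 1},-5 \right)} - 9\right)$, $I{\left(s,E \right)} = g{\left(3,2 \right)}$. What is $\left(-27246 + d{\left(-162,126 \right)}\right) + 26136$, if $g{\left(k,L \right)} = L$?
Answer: $556$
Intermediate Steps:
$I{\left(s,E \right)} = 2$
$d{\left(A,w \right)} = 532 - 7 A$ ($d{\left(A,w \right)} = \left(-76 + A\right) \left(2 - 9\right) = \left(-76 + A\right) \left(-7\right) = 532 - 7 A$)
$\left(-27246 + d{\left(-162,126 \right)}\right) + 26136 = \left(-27246 + \left(532 - -1134\right)\right) + 26136 = \left(-27246 + \left(532 + 1134\right)\right) + 26136 = \left(-27246 + 1666\right) + 26136 = -25580 + 26136 = 556$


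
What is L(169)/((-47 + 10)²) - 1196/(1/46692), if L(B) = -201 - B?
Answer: -2066214394/37 ≈ -5.5844e+7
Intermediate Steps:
L(169)/((-47 + 10)²) - 1196/(1/46692) = (-201 - 1*169)/((-47 + 10)²) - 1196/(1/46692) = (-201 - 169)/((-37)²) - 1196/1/46692 = -370/1369 - 1196*46692 = -370*1/1369 - 55843632 = -10/37 - 55843632 = -2066214394/37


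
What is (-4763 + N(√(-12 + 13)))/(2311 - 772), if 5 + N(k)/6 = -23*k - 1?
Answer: -4937/1539 ≈ -3.2079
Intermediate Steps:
N(k) = -36 - 138*k (N(k) = -30 + 6*(-23*k - 1) = -30 + 6*(-1 - 23*k) = -30 + (-6 - 138*k) = -36 - 138*k)
(-4763 + N(√(-12 + 13)))/(2311 - 772) = (-4763 + (-36 - 138*√(-12 + 13)))/(2311 - 772) = (-4763 + (-36 - 138*√1))/1539 = (-4763 + (-36 - 138*1))*(1/1539) = (-4763 + (-36 - 138))*(1/1539) = (-4763 - 174)*(1/1539) = -4937*1/1539 = -4937/1539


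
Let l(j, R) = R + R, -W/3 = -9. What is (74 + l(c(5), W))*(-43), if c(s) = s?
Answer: -5504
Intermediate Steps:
W = 27 (W = -3*(-9) = 27)
l(j, R) = 2*R
(74 + l(c(5), W))*(-43) = (74 + 2*27)*(-43) = (74 + 54)*(-43) = 128*(-43) = -5504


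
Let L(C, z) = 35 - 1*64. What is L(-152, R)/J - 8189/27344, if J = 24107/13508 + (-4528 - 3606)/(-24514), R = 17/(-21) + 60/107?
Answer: -19165808470253/1368827104720 ≈ -14.002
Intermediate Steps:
R = -559/2247 (R = 17*(-1/21) + 60*(1/107) = -17/21 + 60/107 = -559/2247 ≈ -0.24878)
L(C, z) = -29 (L(C, z) = 35 - 64 = -29)
J = 50059505/23652508 (J = 24107*(1/13508) - 8134*(-1/24514) = 24107/13508 + 581/1751 = 50059505/23652508 ≈ 2.1165)
L(-152, R)/J - 8189/27344 = -29/50059505/23652508 - 8189/27344 = -29*23652508/50059505 - 8189*1/27344 = -685922732/50059505 - 8189/27344 = -19165808470253/1368827104720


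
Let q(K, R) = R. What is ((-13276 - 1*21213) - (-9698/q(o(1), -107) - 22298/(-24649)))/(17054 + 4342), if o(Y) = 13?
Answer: -91204203515/56430730428 ≈ -1.6162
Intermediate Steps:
((-13276 - 1*21213) - (-9698/q(o(1), -107) - 22298/(-24649)))/(17054 + 4342) = ((-13276 - 1*21213) - (-9698/(-107) - 22298/(-24649)))/(17054 + 4342) = ((-13276 - 21213) - (-9698*(-1/107) - 22298*(-1/24649)))/21396 = (-34489 - (9698/107 + 22298/24649))*(1/21396) = (-34489 - 1*241431888/2637443)*(1/21396) = (-34489 - 241431888/2637443)*(1/21396) = -91204203515/2637443*1/21396 = -91204203515/56430730428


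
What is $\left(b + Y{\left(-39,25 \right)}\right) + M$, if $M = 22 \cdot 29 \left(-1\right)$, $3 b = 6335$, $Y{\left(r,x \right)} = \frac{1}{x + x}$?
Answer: $\frac{221053}{150} \approx 1473.7$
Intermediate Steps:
$Y{\left(r,x \right)} = \frac{1}{2 x}$
$b = \frac{6335}{3}$ ($b = \frac{1}{3} \cdot 6335 = \frac{6335}{3} \approx 2111.7$)
$M = -638$ ($M = 638 \left(-1\right) = -638$)
$\left(b + Y{\left(-39,25 \right)}\right) + M = \left(\frac{6335}{3} + \frac{1}{2 \cdot 25}\right) - 638 = \left(\frac{6335}{3} + \frac{1}{2} \cdot \frac{1}{25}\right) - 638 = \left(\frac{6335}{3} + \frac{1}{50}\right) - 638 = \frac{316753}{150} - 638 = \frac{221053}{150}$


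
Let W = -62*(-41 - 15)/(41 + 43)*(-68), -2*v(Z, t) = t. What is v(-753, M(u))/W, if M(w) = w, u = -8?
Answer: -3/2108 ≈ -0.0014232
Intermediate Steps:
v(Z, t) = -t/2
W = -8432/3 (W = -(-3472)/84*(-68) = -62*(-⅔)*(-68) = (124/3)*(-68) = -8432/3 ≈ -2810.7)
v(-753, M(u))/W = (-½*(-8))/(-8432/3) = 4*(-3/8432) = -3/2108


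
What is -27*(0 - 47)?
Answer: 1269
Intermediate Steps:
-27*(0 - 47) = -27*(-47) = 1269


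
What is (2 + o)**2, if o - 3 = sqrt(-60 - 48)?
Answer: -83 + 60*I*sqrt(3) ≈ -83.0 + 103.92*I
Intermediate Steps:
o = 3 + 6*I*sqrt(3) (o = 3 + sqrt(-60 - 48) = 3 + sqrt(-108) = 3 + 6*I*sqrt(3) ≈ 3.0 + 10.392*I)
(2 + o)**2 = (2 + (3 + 6*I*sqrt(3)))**2 = (5 + 6*I*sqrt(3))**2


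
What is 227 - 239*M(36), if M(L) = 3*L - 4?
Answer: -24629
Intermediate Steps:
M(L) = -4 + 3*L
227 - 239*M(36) = 227 - 239*(-4 + 3*36) = 227 - 239*(-4 + 108) = 227 - 239*104 = 227 - 24856 = -24629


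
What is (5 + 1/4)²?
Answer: 441/16 ≈ 27.563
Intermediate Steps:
(5 + 1/4)² = (5 + ¼)² = (21/4)² = 441/16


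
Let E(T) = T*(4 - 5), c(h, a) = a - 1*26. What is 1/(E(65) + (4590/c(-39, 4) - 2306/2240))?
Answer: -12320/3383883 ≈ -0.0036408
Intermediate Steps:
c(h, a) = -26 + a (c(h, a) = a - 26 = -26 + a)
E(T) = -T (E(T) = T*(-1) = -T)
1/(E(65) + (4590/c(-39, 4) - 2306/2240)) = 1/(-1*65 + (4590/(-26 + 4) - 2306/2240)) = 1/(-65 + (4590/(-22) - 2306*1/2240)) = 1/(-65 + (4590*(-1/22) - 1153/1120)) = 1/(-65 + (-2295/11 - 1153/1120)) = 1/(-65 - 2583083/12320) = 1/(-3383883/12320) = -12320/3383883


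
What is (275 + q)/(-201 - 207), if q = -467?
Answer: 8/17 ≈ 0.47059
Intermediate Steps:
(275 + q)/(-201 - 207) = (275 - 467)/(-201 - 207) = -192/(-408) = -192*(-1/408) = 8/17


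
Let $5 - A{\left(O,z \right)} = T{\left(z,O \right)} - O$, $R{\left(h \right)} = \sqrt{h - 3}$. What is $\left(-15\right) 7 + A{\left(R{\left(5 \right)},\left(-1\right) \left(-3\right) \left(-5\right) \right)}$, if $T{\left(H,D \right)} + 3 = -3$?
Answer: $-94 + \sqrt{2} \approx -92.586$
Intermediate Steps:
$T{\left(H,D \right)} = -6$ ($T{\left(H,D \right)} = -3 - 3 = -6$)
$R{\left(h \right)} = \sqrt{-3 + h}$
$A{\left(O,z \right)} = 11 + O$ ($A{\left(O,z \right)} = 5 - \left(-6 - O\right) = 5 + \left(6 + O\right) = 11 + O$)
$\left(-15\right) 7 + A{\left(R{\left(5 \right)},\left(-1\right) \left(-3\right) \left(-5\right) \right)} = \left(-15\right) 7 + \left(11 + \sqrt{-3 + 5}\right) = -105 + \left(11 + \sqrt{2}\right) = -94 + \sqrt{2}$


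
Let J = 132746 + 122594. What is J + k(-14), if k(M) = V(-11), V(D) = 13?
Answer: 255353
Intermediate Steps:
k(M) = 13
J = 255340
J + k(-14) = 255340 + 13 = 255353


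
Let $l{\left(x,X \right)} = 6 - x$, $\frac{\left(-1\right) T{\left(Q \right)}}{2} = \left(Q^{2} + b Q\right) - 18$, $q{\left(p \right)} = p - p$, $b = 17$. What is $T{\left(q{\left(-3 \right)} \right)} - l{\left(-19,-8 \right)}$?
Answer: $11$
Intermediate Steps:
$q{\left(p \right)} = 0$
$T{\left(Q \right)} = 36 - 34 Q - 2 Q^{2}$ ($T{\left(Q \right)} = - 2 \left(\left(Q^{2} + 17 Q\right) - 18\right) = - 2 \left(-18 + Q^{2} + 17 Q\right) = 36 - 34 Q - 2 Q^{2}$)
$T{\left(q{\left(-3 \right)} \right)} - l{\left(-19,-8 \right)} = \left(36 - 0 - 2 \cdot 0^{2}\right) - \left(6 - -19\right) = \left(36 + 0 - 0\right) - \left(6 + 19\right) = \left(36 + 0 + 0\right) - 25 = 36 - 25 = 11$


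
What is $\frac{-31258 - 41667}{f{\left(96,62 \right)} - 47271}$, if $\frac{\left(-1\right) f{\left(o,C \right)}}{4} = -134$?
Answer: $\frac{14585}{9347} \approx 1.5604$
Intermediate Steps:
$f{\left(o,C \right)} = 536$ ($f{\left(o,C \right)} = \left(-4\right) \left(-134\right) = 536$)
$\frac{-31258 - 41667}{f{\left(96,62 \right)} - 47271} = \frac{-31258 - 41667}{536 - 47271} = - \frac{72925}{-46735} = \left(-72925\right) \left(- \frac{1}{46735}\right) = \frac{14585}{9347}$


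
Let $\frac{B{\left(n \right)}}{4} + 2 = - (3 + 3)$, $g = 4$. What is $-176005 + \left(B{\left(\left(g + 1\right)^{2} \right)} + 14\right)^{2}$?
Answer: $-175681$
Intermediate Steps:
$B{\left(n \right)} = -32$ ($B{\left(n \right)} = -8 + 4 \left(- (3 + 3)\right) = -8 + 4 \left(\left(-1\right) 6\right) = -8 + 4 \left(-6\right) = -8 - 24 = -32$)
$-176005 + \left(B{\left(\left(g + 1\right)^{2} \right)} + 14\right)^{2} = -176005 + \left(-32 + 14\right)^{2} = -176005 + \left(-18\right)^{2} = -176005 + 324 = -175681$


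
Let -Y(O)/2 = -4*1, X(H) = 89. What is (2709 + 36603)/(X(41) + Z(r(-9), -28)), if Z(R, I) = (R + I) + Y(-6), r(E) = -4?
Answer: 3024/5 ≈ 604.80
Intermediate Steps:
Y(O) = 8 (Y(O) = -(-8) = -2*(-4) = 8)
Z(R, I) = 8 + I + R (Z(R, I) = (R + I) + 8 = (I + R) + 8 = 8 + I + R)
(2709 + 36603)/(X(41) + Z(r(-9), -28)) = (2709 + 36603)/(89 + (8 - 28 - 4)) = 39312/(89 - 24) = 39312/65 = 39312*(1/65) = 3024/5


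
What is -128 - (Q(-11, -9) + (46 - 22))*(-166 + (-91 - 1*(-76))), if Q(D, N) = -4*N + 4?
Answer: 11456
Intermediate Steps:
Q(D, N) = 4 - 4*N
-128 - (Q(-11, -9) + (46 - 22))*(-166 + (-91 - 1*(-76))) = -128 - ((4 - 4*(-9)) + (46 - 22))*(-166 + (-91 - 1*(-76))) = -128 - ((4 + 36) + 24)*(-166 + (-91 + 76)) = -128 - (40 + 24)*(-166 - 15) = -128 - 64*(-181) = -128 - 1*(-11584) = -128 + 11584 = 11456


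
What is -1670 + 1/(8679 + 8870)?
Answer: -29306829/17549 ≈ -1670.0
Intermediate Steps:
-1670 + 1/(8679 + 8870) = -1670 + 1/17549 = -29306829/17549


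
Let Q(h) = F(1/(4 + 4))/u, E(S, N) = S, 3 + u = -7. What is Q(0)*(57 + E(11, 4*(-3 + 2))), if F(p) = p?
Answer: -17/20 ≈ -0.85000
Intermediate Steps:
u = -10 (u = -3 - 7 = -10)
Q(h) = -1/80 (Q(h) = 1/((4 + 4)*(-10)) = -⅒/8 = (⅛)*(-⅒) = -1/80)
Q(0)*(57 + E(11, 4*(-3 + 2))) = -(57 + 11)/80 = -1/80*68 = -17/20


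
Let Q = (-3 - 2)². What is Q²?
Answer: 625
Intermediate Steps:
Q = 25 (Q = (-5)² = 25)
Q² = 25² = 625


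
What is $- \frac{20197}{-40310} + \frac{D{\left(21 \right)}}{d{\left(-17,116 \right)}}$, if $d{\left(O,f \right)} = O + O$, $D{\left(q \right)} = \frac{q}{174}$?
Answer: $\frac{681833}{1370540} \approx 0.49749$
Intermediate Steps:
$D{\left(q \right)} = \frac{q}{174}$ ($D{\left(q \right)} = q \frac{1}{174} = \frac{q}{174}$)
$d{\left(O,f \right)} = 2 O$
$- \frac{20197}{-40310} + \frac{D{\left(21 \right)}}{d{\left(-17,116 \right)}} = - \frac{20197}{-40310} + \frac{\frac{1}{174} \cdot 21}{2 \left(-17\right)} = \left(-20197\right) \left(- \frac{1}{40310}\right) + \frac{7}{58 \left(-34\right)} = \frac{20197}{40310} + \frac{7}{58} \left(- \frac{1}{34}\right) = \frac{20197}{40310} - \frac{7}{1972} = \frac{681833}{1370540}$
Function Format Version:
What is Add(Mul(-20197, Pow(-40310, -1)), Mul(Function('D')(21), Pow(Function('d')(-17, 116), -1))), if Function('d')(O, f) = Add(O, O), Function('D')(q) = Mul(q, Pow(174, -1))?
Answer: Rational(681833, 1370540) ≈ 0.49749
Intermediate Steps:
Function('D')(q) = Mul(Rational(1, 174), q) (Function('D')(q) = Mul(q, Rational(1, 174)) = Mul(Rational(1, 174), q))
Function('d')(O, f) = Mul(2, O)
Add(Mul(-20197, Pow(-40310, -1)), Mul(Function('D')(21), Pow(Function('d')(-17, 116), -1))) = Add(Mul(-20197, Pow(-40310, -1)), Mul(Mul(Rational(1, 174), 21), Pow(Mul(2, -17), -1))) = Add(Mul(-20197, Rational(-1, 40310)), Mul(Rational(7, 58), Pow(-34, -1))) = Add(Rational(20197, 40310), Mul(Rational(7, 58), Rational(-1, 34))) = Add(Rational(20197, 40310), Rational(-7, 1972)) = Rational(681833, 1370540)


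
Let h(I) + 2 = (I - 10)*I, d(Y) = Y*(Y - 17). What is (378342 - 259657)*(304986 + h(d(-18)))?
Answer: 82555387040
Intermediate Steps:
d(Y) = Y*(-17 + Y)
h(I) = -2 + I*(-10 + I) (h(I) = -2 + (I - 10)*I = -2 + (-10 + I)*I = -2 + I*(-10 + I))
(378342 - 259657)*(304986 + h(d(-18))) = (378342 - 259657)*(304986 + (-2 + (-18*(-17 - 18))² - (-180)*(-17 - 18))) = 118685*(304986 + (-2 + (-18*(-35))² - (-180)*(-35))) = 118685*(304986 + (-2 + 630² - 10*630)) = 118685*(304986 + (-2 + 396900 - 6300)) = 118685*(304986 + 390598) = 118685*695584 = 82555387040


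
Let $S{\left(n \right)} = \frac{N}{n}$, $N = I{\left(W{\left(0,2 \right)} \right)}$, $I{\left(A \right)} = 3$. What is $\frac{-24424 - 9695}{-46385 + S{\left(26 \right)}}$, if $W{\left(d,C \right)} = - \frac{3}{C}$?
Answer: $\frac{887094}{1206007} \approx 0.73556$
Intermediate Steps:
$N = 3$
$S{\left(n \right)} = \frac{3}{n}$
$\frac{-24424 - 9695}{-46385 + S{\left(26 \right)}} = \frac{-24424 - 9695}{-46385 + \frac{3}{26}} = - \frac{34119}{-46385 + 3 \cdot \frac{1}{26}} = - \frac{34119}{-46385 + \frac{3}{26}} = - \frac{34119}{- \frac{1206007}{26}} = \left(-34119\right) \left(- \frac{26}{1206007}\right) = \frac{887094}{1206007}$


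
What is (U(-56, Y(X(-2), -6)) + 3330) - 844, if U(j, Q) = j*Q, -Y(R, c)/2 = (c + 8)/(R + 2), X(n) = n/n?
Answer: 7682/3 ≈ 2560.7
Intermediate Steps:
X(n) = 1
Y(R, c) = -2*(8 + c)/(2 + R) (Y(R, c) = -2*(c + 8)/(R + 2) = -2*(8 + c)/(2 + R))
U(j, Q) = Q*j
(U(-56, Y(X(-2), -6)) + 3330) - 844 = ((2*(-8 - 1*(-6))/(2 + 1))*(-56) + 3330) - 844 = ((2*(-8 + 6)/3)*(-56) + 3330) - 844 = ((2*(⅓)*(-2))*(-56) + 3330) - 844 = (-4/3*(-56) + 3330) - 844 = (224/3 + 3330) - 844 = 10214/3 - 844 = 7682/3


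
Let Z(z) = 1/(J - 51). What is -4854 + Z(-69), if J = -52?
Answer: -499963/103 ≈ -4854.0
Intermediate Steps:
Z(z) = -1/103 (Z(z) = 1/(-52 - 51) = 1/(-103) = -1/103)
-4854 + Z(-69) = -4854 - 1/103 = -499963/103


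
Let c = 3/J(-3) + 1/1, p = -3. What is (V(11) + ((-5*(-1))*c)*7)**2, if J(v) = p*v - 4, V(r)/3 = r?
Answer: 7921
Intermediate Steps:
V(r) = 3*r
J(v) = -4 - 3*v (J(v) = -3*v - 4 = -4 - 3*v)
c = 8/5 (c = 3/(-4 - 3*(-3)) + 1/1 = 3/(-4 + 9) + 1*1 = 3/5 + 1 = 8/5 ≈ 1.6000)
(V(11) + ((-5*(-1))*c)*7)**2 = (3*11 + (-5*(-1)*(8/5))*7)**2 = (33 + (5*(8/5))*7)**2 = (33 + 8*7)**2 = (33 + 56)**2 = 89**2 = 7921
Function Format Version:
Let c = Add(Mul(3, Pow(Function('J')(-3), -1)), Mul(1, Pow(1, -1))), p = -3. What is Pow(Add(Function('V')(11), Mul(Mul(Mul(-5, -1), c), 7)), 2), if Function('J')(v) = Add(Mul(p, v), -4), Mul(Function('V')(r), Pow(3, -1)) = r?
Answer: 7921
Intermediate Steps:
Function('V')(r) = Mul(3, r)
Function('J')(v) = Add(-4, Mul(-3, v)) (Function('J')(v) = Add(Mul(-3, v), -4) = Add(-4, Mul(-3, v)))
c = Rational(8, 5) (c = Add(Mul(3, Pow(Add(-4, Mul(-3, -3)), -1)), Mul(1, Pow(1, -1))) = Add(Mul(3, Pow(Add(-4, 9), -1)), Mul(1, 1)) = Add(Mul(3, Pow(5, -1)), 1) = Add(Mul(3, Rational(1, 5)), 1) = Add(Rational(3, 5), 1) = Rational(8, 5) ≈ 1.6000)
Pow(Add(Function('V')(11), Mul(Mul(Mul(-5, -1), c), 7)), 2) = Pow(Add(Mul(3, 11), Mul(Mul(Mul(-5, -1), Rational(8, 5)), 7)), 2) = Pow(Add(33, Mul(Mul(5, Rational(8, 5)), 7)), 2) = Pow(Add(33, Mul(8, 7)), 2) = Pow(Add(33, 56), 2) = Pow(89, 2) = 7921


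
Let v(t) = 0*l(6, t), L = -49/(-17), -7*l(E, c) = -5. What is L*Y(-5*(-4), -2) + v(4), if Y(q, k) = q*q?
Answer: 19600/17 ≈ 1152.9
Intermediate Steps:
l(E, c) = 5/7 (l(E, c) = -⅐*(-5) = 5/7)
Y(q, k) = q²
L = 49/17 (L = -49*(-1/17) = 49/17 ≈ 2.8824)
v(t) = 0 (v(t) = 0*(5/7) = 0)
L*Y(-5*(-4), -2) + v(4) = 49*(-5*(-4))²/17 + 0 = (49/17)*20² + 0 = (49/17)*400 + 0 = 19600/17 + 0 = 19600/17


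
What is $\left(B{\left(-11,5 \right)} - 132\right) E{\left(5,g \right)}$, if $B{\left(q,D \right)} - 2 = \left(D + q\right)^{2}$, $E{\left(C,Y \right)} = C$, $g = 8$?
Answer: $-470$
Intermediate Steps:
$B{\left(q,D \right)} = 2 + \left(D + q\right)^{2}$
$\left(B{\left(-11,5 \right)} - 132\right) E{\left(5,g \right)} = \left(\left(2 + \left(5 - 11\right)^{2}\right) - 132\right) 5 = \left(\left(2 + \left(-6\right)^{2}\right) - 132\right) 5 = \left(\left(2 + 36\right) - 132\right) 5 = \left(38 - 132\right) 5 = \left(-94\right) 5 = -470$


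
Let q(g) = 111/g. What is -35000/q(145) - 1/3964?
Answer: -20117300111/440004 ≈ -45721.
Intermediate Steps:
-35000/q(145) - 1/3964 = -35000/(111/145) - 1/3964 = -35000/(111*(1/145)) - 1*1/3964 = -35000/111/145 - 1/3964 = -35000*145/111 - 1/3964 = -5075000/111 - 1/3964 = -20117300111/440004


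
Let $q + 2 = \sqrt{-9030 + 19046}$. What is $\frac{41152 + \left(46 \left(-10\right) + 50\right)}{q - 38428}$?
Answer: $- \frac{391428765}{369213721} - \frac{40742 \sqrt{626}}{369213721} \approx -1.0629$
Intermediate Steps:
$q = -2 + 4 \sqrt{626}$ ($q = -2 + \sqrt{-9030 + 19046} = -2 + \sqrt{10016} = -2 + 4 \sqrt{626} \approx 98.08$)
$\frac{41152 + \left(46 \left(-10\right) + 50\right)}{q - 38428} = \frac{41152 + \left(46 \left(-10\right) + 50\right)}{\left(-2 + 4 \sqrt{626}\right) - 38428} = \frac{41152 + \left(-460 + 50\right)}{-38430 + 4 \sqrt{626}} = \frac{41152 - 410}{-38430 + 4 \sqrt{626}} = \frac{40742}{-38430 + 4 \sqrt{626}}$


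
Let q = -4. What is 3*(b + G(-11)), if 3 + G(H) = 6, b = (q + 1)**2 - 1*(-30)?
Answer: 126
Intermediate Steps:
b = 39 (b = (-4 + 1)**2 - 1*(-30) = (-3)**2 + 30 = 9 + 30 = 39)
G(H) = 3 (G(H) = -3 + 6 = 3)
3*(b + G(-11)) = 3*(39 + 3) = 3*42 = 126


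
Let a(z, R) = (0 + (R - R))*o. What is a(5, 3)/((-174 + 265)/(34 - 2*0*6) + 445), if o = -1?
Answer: 0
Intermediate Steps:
a(z, R) = 0 (a(z, R) = (0 + (R - R))*(-1) = (0 + 0)*(-1) = 0*(-1) = 0)
a(5, 3)/((-174 + 265)/(34 - 2*0*6) + 445) = 0/((-174 + 265)/(34 - 2*0*6) + 445) = 0/(91/(34 + 0*6) + 445) = 0/(91/(34 + 0) + 445) = 0/(91/34 + 445) = 0/(15221/34) = (34/15221)*0 = 0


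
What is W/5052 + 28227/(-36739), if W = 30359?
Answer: 972756497/185605428 ≈ 5.2410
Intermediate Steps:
W/5052 + 28227/(-36739) = 30359/5052 + 28227/(-36739) = 30359*(1/5052) + 28227*(-1/36739) = 30359/5052 - 28227/36739 = 972756497/185605428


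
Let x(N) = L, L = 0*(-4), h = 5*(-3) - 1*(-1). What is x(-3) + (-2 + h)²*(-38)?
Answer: -9728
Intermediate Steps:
h = -14 (h = -15 + 1 = -14)
L = 0
x(N) = 0
x(-3) + (-2 + h)²*(-38) = 0 + (-2 - 14)²*(-38) = 0 + (-16)²*(-38) = 0 + 256*(-38) = 0 - 9728 = -9728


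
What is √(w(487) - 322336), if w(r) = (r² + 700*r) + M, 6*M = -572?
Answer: √2300739/3 ≈ 505.61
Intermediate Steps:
M = -286/3 (M = (⅙)*(-572) = -286/3 ≈ -95.333)
w(r) = -286/3 + r² + 700*r (w(r) = (r² + 700*r) - 286/3 = -286/3 + r² + 700*r)
√(w(487) - 322336) = √((-286/3 + 487² + 700*487) - 322336) = √((-286/3 + 237169 + 340900) - 322336) = √(1733921/3 - 322336) = √(766913/3) = √2300739/3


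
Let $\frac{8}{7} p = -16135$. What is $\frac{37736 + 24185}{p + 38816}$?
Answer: $\frac{495368}{197583} \approx 2.5071$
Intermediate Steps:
$p = - \frac{112945}{8}$ ($p = \frac{7}{8} \left(-16135\right) = - \frac{112945}{8} \approx -14118.0$)
$\frac{37736 + 24185}{p + 38816} = \frac{37736 + 24185}{- \frac{112945}{8} + 38816} = \frac{61921}{\frac{197583}{8}} = 61921 \cdot \frac{8}{197583} = \frac{495368}{197583}$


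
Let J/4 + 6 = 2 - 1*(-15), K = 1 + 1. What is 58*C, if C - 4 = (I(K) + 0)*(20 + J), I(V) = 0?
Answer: 232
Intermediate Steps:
K = 2
J = 44 (J = -24 + 4*(2 - 1*(-15)) = -24 + 4*(2 + 15) = -24 + 4*17 = -24 + 68 = 44)
C = 4 (C = 4 + (0 + 0)*(20 + 44) = 4 + 0*64 = 4 + 0 = 4)
58*C = 58*4 = 232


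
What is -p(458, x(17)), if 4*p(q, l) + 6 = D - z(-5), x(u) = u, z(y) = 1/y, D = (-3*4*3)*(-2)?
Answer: -331/20 ≈ -16.550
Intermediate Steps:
D = 72 (D = -12*3*(-2) = -36*(-2) = 72)
p(q, l) = 331/20 (p(q, l) = -3/2 + (72 - 1/(-5))/4 = -3/2 + (72 - 1*(-1/5))/4 = -3/2 + (72 + 1/5)/4 = -3/2 + (1/4)*(361/5) = -3/2 + 361/20 = 331/20)
-p(458, x(17)) = -1*331/20 = -331/20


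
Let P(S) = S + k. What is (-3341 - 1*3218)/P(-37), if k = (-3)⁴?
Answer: -6559/44 ≈ -149.07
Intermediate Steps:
k = 81
P(S) = 81 + S (P(S) = S + 81 = 81 + S)
(-3341 - 1*3218)/P(-37) = (-3341 - 1*3218)/(81 - 37) = (-3341 - 3218)/44 = -6559*1/44 = -6559/44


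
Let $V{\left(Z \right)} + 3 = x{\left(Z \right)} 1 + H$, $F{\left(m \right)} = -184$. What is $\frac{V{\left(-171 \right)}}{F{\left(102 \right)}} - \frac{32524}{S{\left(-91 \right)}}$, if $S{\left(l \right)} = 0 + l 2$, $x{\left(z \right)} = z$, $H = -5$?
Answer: $\frac{3008497}{16744} \approx 179.68$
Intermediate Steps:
$S{\left(l \right)} = 2 l$ ($S{\left(l \right)} = 0 + 2 l = 2 l$)
$V{\left(Z \right)} = -8 + Z$ ($V{\left(Z \right)} = -3 + \left(Z 1 - 5\right) = -3 + \left(Z - 5\right) = -3 + \left(-5 + Z\right) = -8 + Z$)
$\frac{V{\left(-171 \right)}}{F{\left(102 \right)}} - \frac{32524}{S{\left(-91 \right)}} = \frac{-8 - 171}{-184} - \frac{32524}{2 \left(-91\right)} = \left(-179\right) \left(- \frac{1}{184}\right) - \frac{32524}{-182} = \frac{179}{184} - - \frac{16262}{91} = \frac{179}{184} + \frac{16262}{91} = \frac{3008497}{16744}$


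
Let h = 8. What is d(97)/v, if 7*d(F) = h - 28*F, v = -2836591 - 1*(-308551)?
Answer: 677/4424070 ≈ 0.00015303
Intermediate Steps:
v = -2528040 (v = -2836591 + 308551 = -2528040)
d(F) = 8/7 - 4*F (d(F) = (8 - 28*F)/7 = 8/7 - 4*F)
d(97)/v = (8/7 - 4*97)/(-2528040) = (8/7 - 388)*(-1/2528040) = -2708/7*(-1/2528040) = 677/4424070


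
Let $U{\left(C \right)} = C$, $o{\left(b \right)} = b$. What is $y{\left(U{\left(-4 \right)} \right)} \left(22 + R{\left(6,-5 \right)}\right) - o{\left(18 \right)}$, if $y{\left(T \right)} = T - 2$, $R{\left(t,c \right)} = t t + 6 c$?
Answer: $-186$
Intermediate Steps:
$R{\left(t,c \right)} = t^{2} + 6 c$
$y{\left(T \right)} = -2 + T$ ($y{\left(T \right)} = T - 2 = -2 + T$)
$y{\left(U{\left(-4 \right)} \right)} \left(22 + R{\left(6,-5 \right)}\right) - o{\left(18 \right)} = \left(-2 - 4\right) \left(22 + \left(6^{2} + 6 \left(-5\right)\right)\right) - 18 = - 6 \left(22 + \left(36 - 30\right)\right) - 18 = - 6 \left(22 + 6\right) - 18 = \left(-6\right) 28 - 18 = -168 - 18 = -186$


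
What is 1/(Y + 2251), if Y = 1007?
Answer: 1/3258 ≈ 0.00030694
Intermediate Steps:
1/(Y + 2251) = 1/(1007 + 2251) = 1/3258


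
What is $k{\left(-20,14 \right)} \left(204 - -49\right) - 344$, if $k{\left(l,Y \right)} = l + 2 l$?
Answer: $-15524$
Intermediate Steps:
$k{\left(l,Y \right)} = 3 l$
$k{\left(-20,14 \right)} \left(204 - -49\right) - 344 = 3 \left(-20\right) \left(204 - -49\right) - 344 = - 60 \left(204 + 49\right) - 344 = \left(-60\right) 253 - 344 = -15180 - 344 = -15524$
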